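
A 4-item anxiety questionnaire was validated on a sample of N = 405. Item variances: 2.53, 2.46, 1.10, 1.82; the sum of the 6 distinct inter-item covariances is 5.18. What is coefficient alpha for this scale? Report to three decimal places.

α = 0.756

Σσᵢ² = 2.53 + 2.46 + 1.10 + 1.82 = 7.91
Sum of distinct covariances = 5.18
Var(T) = Σσᵢ² + 2·Σcov = 7.91 + 2 × 5.18 = 18.27
α = (4/3)·(1 − 7.91/18.27) = 0.756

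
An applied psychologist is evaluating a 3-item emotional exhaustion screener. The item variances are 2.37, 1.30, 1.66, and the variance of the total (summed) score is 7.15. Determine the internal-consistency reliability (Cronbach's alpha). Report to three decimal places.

α = 0.382

ΣVar(i) = 2.37 + 1.30 + 1.66 = 5.33
α = (k/(k−1))·(1 − ΣVar(i)/Var(T)) = (3/2)·(1 − 5.33/7.15) = 0.382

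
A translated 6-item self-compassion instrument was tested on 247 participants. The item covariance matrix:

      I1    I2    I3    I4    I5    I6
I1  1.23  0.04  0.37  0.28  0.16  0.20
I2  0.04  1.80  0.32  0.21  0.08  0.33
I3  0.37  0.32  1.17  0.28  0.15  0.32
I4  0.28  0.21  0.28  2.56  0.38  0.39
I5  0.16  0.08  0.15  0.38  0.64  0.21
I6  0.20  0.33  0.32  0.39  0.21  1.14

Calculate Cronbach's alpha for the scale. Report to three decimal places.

Cronbach's alpha = 0.559

Σσᵢ² = 1.23 + 1.80 + 1.17 + 2.56 + 0.64 + 1.14 = 8.54
Sum of off-diagonal covariances = 3.72
σ²_total = 8.54 + 2 × 3.72 = 15.98
α = (k/(k−1))·(1 − Σσᵢ²/σ²_total) = (6/5)·(1 − 8.54/15.98) = 0.559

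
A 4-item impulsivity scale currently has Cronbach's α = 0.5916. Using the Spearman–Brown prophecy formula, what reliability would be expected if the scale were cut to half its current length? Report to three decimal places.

Length factor m = 1/2
α' = m·α / (1 − (1−m)·α)
   = 1/2 × 0.5916 / (1 − (1 − 1/2) × 0.5916)
   = 0.2958 / 0.7042 = 0.420

predicted reliability = 0.420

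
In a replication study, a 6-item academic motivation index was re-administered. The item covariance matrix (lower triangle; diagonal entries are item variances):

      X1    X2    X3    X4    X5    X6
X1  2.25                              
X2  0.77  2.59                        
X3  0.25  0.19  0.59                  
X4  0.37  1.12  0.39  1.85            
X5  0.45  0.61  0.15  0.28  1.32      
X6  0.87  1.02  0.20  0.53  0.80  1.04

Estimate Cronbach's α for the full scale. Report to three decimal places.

Σσ²ᵢ = 2.25 + 2.59 + 0.59 + 1.85 + 1.32 + 1.04 = 9.64
Σ_{i<j} σ_ij = 8.00
total variance = 9.64 + 2 × 8.00 = 25.64
α = (k/(k−1))·(1 − Σσ²ᵢ/total variance) = (6/5)·(1 − 9.64/25.64) = 0.749

Cronbach's α = 0.749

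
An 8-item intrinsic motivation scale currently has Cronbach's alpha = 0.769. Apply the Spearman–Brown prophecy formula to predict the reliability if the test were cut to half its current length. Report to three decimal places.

predicted reliability = 0.625

Length factor m = 1/2
α' = m·α / (1 − (1−m)·α)
   = 1/2 × 0.769 / (1 − (1 − 1/2) × 0.769)
   = 0.3845 / 0.6155 = 0.625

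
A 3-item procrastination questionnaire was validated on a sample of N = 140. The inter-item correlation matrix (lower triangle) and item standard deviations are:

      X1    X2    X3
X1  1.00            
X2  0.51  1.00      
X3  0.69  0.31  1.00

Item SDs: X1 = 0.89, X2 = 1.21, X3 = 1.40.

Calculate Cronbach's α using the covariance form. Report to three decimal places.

Cronbach's α = 0.718

Σσ²ᵢ = 0.89² + 1.21² + 1.40² = 4.2162
Covariances σ_ij = r_ij · s_i · s_j:
  σ(X1,X2) = 0.51 × 0.89 × 1.21 = 0.5492
  σ(X1,X3) = 0.69 × 0.89 × 1.40 = 0.8597
  σ(X2,X3) = 0.31 × 1.21 × 1.40 = 0.5251
σ²_T = Σσ²ᵢ + 2·Σσ_ij = 4.2162 + 2 × 1.9340 = 8.0842
α = (3/2)·(1 − 4.2162/8.0842) = 0.718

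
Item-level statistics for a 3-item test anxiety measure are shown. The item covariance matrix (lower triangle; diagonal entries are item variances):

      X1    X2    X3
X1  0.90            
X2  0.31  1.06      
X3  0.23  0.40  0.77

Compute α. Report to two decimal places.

Σσᵢ² = 0.90 + 1.06 + 0.77 = 2.73
Sum of the distinct covariances = 0.94
Var(T) = 2.73 + 2 × 0.94 = 4.61
α = (k/(k−1))·(1 − Σσᵢ²/Var(T)) = (3/2)·(1 − 2.73/4.61) = 0.61

α = 0.61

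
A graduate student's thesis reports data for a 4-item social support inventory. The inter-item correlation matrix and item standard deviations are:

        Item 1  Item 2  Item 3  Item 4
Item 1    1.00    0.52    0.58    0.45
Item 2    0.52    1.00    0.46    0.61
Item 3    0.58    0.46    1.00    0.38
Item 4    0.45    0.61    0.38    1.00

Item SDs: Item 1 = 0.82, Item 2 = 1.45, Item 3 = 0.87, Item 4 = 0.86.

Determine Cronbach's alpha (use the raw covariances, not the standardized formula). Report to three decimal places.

Cronbach's alpha = 0.776

Σσ²ᵢ = 0.82² + 1.45² + 0.87² + 0.86² = 4.2714
Covariances σ_ij = r_ij · s_i · s_j:
  σ(Item 1,Item 2) = 0.52 × 0.82 × 1.45 = 0.6183
  σ(Item 1,Item 3) = 0.58 × 0.82 × 0.87 = 0.4138
  σ(Item 1,Item 4) = 0.45 × 0.82 × 0.86 = 0.3173
  σ(Item 2,Item 3) = 0.46 × 1.45 × 0.87 = 0.5803
  σ(Item 2,Item 4) = 0.61 × 1.45 × 0.86 = 0.7607
  σ(Item 3,Item 4) = 0.38 × 0.87 × 0.86 = 0.2843
σ²_T = Σσ²ᵢ + 2·Σσ_ij = 4.2714 + 2 × 2.9747 = 10.2208
α = (4/3)·(1 − 4.2714/10.2208) = 0.776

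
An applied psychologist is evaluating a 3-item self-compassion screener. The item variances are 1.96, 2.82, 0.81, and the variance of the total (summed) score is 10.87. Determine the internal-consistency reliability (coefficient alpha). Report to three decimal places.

sum of item variances = 1.96 + 2.82 + 0.81 = 5.59
α = (k/(k−1))·(1 − sum of item variances/Var(T)) = (3/2)·(1 − 5.59/10.87) = 0.729

coefficient alpha = 0.729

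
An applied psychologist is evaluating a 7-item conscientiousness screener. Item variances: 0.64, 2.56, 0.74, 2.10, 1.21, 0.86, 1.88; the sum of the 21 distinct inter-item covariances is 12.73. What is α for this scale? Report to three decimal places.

α = 0.838

Σσᵢ² = 0.64 + 2.56 + 0.74 + 2.10 + 1.21 + 0.86 + 1.88 = 9.99
Sum of distinct covariances = 12.73
total variance = Σσᵢ² + 2·Σcov = 9.99 + 2 × 12.73 = 35.45
α = (7/6)·(1 − 9.99/35.45) = 0.838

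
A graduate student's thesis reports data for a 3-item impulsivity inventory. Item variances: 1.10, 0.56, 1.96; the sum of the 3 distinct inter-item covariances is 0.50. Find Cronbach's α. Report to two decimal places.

Σσᵢ² = 1.10 + 0.56 + 1.96 = 3.62
Sum of distinct covariances = 0.50
Var(T) = Σσᵢ² + 2·Σcov = 3.62 + 2 × 0.50 = 4.62
α = (3/2)·(1 − 3.62/4.62) = 0.32

Cronbach's α = 0.32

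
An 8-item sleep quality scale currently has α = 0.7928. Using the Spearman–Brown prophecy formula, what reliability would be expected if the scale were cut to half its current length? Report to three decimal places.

predicted reliability = 0.657

Length factor m = 1/2
α' = m·α / (1 − (1−m)·α)
   = 1/2 × 0.7928 / (1 − (1 − 1/2) × 0.7928)
   = 0.3964 / 0.6036 = 0.657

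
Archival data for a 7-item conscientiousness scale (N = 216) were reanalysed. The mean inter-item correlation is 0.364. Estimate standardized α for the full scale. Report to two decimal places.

standardized α = 0.80

Standardized α = k·r̄ / (1 + (k−1)·r̄) = 7 × 0.364 / (1 + 6 × 0.364)
  = 2.5480 / 3.1840 = 0.80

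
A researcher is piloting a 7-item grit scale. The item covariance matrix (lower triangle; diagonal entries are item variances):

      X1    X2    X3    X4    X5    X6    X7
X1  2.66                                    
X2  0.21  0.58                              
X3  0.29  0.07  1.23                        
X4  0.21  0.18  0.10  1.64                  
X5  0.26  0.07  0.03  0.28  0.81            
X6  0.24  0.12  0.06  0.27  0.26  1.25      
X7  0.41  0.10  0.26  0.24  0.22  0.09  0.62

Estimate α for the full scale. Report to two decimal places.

α = 0.55

ΣVar(i) = 2.66 + 0.58 + 1.23 + 1.64 + 0.81 + 1.25 + 0.62 = 8.79
Σ_{i<j} σ_ij = 3.97
Var(T) = 8.79 + 2 × 3.97 = 16.73
α = (k/(k−1))·(1 − ΣVar(i)/Var(T)) = (7/6)·(1 − 8.79/16.73) = 0.55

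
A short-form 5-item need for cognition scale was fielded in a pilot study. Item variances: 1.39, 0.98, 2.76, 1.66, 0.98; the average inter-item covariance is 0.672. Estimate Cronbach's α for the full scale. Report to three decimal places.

Σσᵢ² = 1.39 + 0.98 + 2.76 + 1.66 + 0.98 = 7.77
Sum of the 10 distinct covariances = 10 × 0.672 = 6.720
total variance = Σσᵢ² + 2·Σcov = 7.77 + 2 × 6.720 = 21.210
α = (5/4)·(1 − 7.77/21.210) = 0.792

α = 0.792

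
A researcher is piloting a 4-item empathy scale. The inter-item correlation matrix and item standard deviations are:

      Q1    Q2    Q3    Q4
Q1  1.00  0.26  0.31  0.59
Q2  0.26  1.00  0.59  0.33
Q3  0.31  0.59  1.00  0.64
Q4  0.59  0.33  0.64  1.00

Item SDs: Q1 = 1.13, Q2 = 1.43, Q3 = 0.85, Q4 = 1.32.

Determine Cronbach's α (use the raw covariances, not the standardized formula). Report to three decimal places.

α = 0.744

Σσ²ᵢ = 1.13² + 1.43² + 0.85² + 1.32² = 5.7867
Covariances σ_ij = r_ij · s_i · s_j:
  σ(Q1,Q2) = 0.26 × 1.13 × 1.43 = 0.4201
  σ(Q1,Q3) = 0.31 × 1.13 × 0.85 = 0.2978
  σ(Q1,Q4) = 0.59 × 1.13 × 1.32 = 0.8800
  σ(Q2,Q3) = 0.59 × 1.43 × 0.85 = 0.7171
  σ(Q2,Q4) = 0.33 × 1.43 × 1.32 = 0.6229
  σ(Q3,Q4) = 0.64 × 0.85 × 1.32 = 0.7181
σ²_T = Σσ²ᵢ + 2·Σσ_ij = 5.7867 + 2 × 3.6560 = 13.0987
α = (4/3)·(1 − 5.7867/13.0987) = 0.744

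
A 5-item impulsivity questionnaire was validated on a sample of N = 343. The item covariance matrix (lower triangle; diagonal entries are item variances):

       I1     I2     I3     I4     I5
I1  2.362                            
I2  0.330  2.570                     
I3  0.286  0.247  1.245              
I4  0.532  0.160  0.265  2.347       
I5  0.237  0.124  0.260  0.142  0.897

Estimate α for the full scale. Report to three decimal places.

ΣVar(i) = 2.362 + 2.570 + 1.245 + 2.347 + 0.897 = 9.421
Sum of off-diagonal covariances = 2.583
total variance = 9.421 + 2 × 2.583 = 14.587
α = (k/(k−1))·(1 − ΣVar(i)/total variance) = (5/4)·(1 − 9.421/14.587) = 0.443

α = 0.443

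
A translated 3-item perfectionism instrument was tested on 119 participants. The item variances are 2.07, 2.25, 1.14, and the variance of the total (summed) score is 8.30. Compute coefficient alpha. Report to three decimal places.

ΣVar(i) = 2.07 + 2.25 + 1.14 = 5.46
α = (k/(k−1))·(1 − ΣVar(i)/σ²_total) = (3/2)·(1 − 5.46/8.30) = 0.513

coefficient alpha = 0.513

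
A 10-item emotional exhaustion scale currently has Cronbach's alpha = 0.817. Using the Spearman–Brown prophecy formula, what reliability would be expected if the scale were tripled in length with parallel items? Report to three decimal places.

predicted reliability = 0.931

Length factor m = 3
α' = m·α / (1 + (m−1)·α)
   = 3 × 0.817 / (1 + (3 − 1) × 0.817)
   = 2.4510 / 2.6340 = 0.931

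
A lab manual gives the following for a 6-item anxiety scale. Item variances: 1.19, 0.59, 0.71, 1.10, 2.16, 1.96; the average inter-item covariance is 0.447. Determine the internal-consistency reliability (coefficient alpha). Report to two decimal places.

α = 0.76

Σσ²ᵢ = 1.19 + 0.59 + 0.71 + 1.10 + 2.16 + 1.96 = 7.71
Sum of the 15 distinct covariances = 15 × 0.447 = 6.705
σ²_T = Σσ²ᵢ + 2·Σcov = 7.71 + 2 × 6.705 = 21.120
α = (6/5)·(1 − 7.71/21.120) = 0.76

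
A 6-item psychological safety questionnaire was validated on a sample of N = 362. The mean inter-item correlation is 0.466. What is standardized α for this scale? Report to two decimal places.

standardized α = 0.84

Standardized α = k·r̄ / (1 + (k−1)·r̄) = 6 × 0.466 / (1 + 5 × 0.466)
  = 2.7960 / 3.3300 = 0.84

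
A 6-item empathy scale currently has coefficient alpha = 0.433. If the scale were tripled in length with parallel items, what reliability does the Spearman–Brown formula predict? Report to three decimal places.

Length factor m = 3
α' = m·α / (1 + (m−1)·α)
   = 3 × 0.433 / (1 + (3 − 1) × 0.433)
   = 1.2990 / 1.8660 = 0.696

predicted reliability = 0.696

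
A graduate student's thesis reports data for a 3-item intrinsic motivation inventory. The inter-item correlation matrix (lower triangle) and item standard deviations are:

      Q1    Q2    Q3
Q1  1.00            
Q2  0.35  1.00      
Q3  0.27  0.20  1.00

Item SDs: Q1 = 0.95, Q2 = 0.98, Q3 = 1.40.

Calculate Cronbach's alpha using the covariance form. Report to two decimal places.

α = 0.50

Σσ²ᵢ = 0.95² + 0.98² + 1.40² = 3.8229
Covariances σ_ij = r_ij · s_i · s_j:
  σ(Q1,Q2) = 0.35 × 0.95 × 0.98 = 0.3258
  σ(Q1,Q3) = 0.27 × 0.95 × 1.40 = 0.3591
  σ(Q2,Q3) = 0.20 × 0.98 × 1.40 = 0.2744
σ²_T = Σσ²ᵢ + 2·Σσ_ij = 3.8229 + 2 × 0.9593 = 5.7415
α = (3/2)·(1 − 3.8229/5.7415) = 0.50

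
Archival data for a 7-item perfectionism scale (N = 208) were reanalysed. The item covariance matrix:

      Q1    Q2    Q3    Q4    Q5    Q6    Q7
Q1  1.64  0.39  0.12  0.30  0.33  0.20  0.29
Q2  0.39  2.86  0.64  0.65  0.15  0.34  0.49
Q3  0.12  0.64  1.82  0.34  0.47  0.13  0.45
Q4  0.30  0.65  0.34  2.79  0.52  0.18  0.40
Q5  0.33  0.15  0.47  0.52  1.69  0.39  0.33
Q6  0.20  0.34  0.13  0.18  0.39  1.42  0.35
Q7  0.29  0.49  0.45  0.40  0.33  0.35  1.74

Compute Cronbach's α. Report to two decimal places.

α = 0.60

ΣVar(i) = 1.64 + 2.86 + 1.82 + 2.79 + 1.69 + 1.42 + 1.74 = 13.96
Σ_{i<j} σ_ij = 7.46
total variance = 13.96 + 2 × 7.46 = 28.88
α = (k/(k−1))·(1 − ΣVar(i)/total variance) = (7/6)·(1 − 13.96/28.88) = 0.60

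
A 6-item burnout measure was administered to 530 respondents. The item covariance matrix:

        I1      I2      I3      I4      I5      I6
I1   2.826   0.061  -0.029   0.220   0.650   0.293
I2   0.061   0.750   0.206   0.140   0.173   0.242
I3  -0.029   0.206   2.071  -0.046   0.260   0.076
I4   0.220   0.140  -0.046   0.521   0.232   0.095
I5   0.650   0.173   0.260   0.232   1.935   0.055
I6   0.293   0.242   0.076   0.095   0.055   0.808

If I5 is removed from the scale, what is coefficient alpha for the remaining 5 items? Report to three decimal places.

Remaining items: I1, I2, I3, I4, I6 (k = 5).
Σσ²ᵢ = 2.826 + 0.750 + 2.071 + 0.521 + 0.808 = 6.976
σ²_T = 6.976 + 2 × 1.258 = 9.492
α (item deleted) = (5/4)·(1 − 6.976/9.492) = 0.331

α = 0.331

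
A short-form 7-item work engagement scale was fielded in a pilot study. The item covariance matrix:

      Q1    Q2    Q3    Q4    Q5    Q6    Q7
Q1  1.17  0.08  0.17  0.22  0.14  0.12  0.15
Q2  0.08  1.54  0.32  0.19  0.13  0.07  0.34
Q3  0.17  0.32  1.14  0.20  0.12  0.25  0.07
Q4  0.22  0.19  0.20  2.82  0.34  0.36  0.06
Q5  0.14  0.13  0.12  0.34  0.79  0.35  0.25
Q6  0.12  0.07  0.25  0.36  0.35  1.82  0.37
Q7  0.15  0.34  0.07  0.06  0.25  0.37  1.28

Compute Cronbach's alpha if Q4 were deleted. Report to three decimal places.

Remaining items: Q1, Q2, Q3, Q5, Q6, Q7 (k = 6).
ΣVar(i) = 1.17 + 1.54 + 1.14 + 0.79 + 1.82 + 1.28 = 7.74
Var(T) = 7.74 + 2 × 2.93 = 13.60
α (item deleted) = (6/5)·(1 − 7.74/13.60) = 0.517

Cronbach's alpha = 0.517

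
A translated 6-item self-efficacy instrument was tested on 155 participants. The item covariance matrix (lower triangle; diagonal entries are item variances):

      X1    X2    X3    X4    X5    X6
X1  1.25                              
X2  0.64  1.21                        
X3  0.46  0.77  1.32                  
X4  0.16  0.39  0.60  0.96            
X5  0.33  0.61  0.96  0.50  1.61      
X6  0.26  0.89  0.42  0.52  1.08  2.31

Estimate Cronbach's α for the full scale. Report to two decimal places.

α = 0.80

ΣVar(i) = 1.25 + 1.21 + 1.32 + 0.96 + 1.61 + 2.31 = 8.66
Sum of off-diagonal covariances = 8.59
Var(T) = 8.66 + 2 × 8.59 = 25.84
α = (k/(k−1))·(1 − ΣVar(i)/Var(T)) = (6/5)·(1 − 8.66/25.84) = 0.80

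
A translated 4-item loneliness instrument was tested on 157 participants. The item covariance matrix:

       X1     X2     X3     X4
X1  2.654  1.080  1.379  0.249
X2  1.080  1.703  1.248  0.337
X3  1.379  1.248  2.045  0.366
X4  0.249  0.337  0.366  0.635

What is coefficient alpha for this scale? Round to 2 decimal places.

ΣVar(i) = 2.654 + 1.703 + 2.045 + 0.635 = 7.037
Sum of the distinct covariances = 4.659
σ²_T = 7.037 + 2 × 4.659 = 16.355
α = (k/(k−1))·(1 − ΣVar(i)/σ²_T) = (4/3)·(1 − 7.037/16.355) = 0.76

coefficient alpha = 0.76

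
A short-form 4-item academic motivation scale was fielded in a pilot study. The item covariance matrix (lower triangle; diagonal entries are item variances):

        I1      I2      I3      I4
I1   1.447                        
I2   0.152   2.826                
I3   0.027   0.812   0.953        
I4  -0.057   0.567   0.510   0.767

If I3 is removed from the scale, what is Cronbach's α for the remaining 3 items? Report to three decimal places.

Remaining items: I1, I2, I4 (k = 3).
Σσᵢ² = 1.447 + 2.826 + 0.767 = 5.040
total variance = 5.040 + 2 × 0.662 = 6.364
α (item deleted) = (3/2)·(1 − 5.040/6.364) = 0.312

Cronbach's α = 0.312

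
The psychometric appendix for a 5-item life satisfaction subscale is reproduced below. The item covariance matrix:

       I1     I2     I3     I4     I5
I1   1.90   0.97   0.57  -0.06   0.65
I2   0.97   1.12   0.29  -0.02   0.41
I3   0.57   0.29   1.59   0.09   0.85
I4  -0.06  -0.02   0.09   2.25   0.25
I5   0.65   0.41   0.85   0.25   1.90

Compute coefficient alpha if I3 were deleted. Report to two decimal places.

Remaining items: I1, I2, I4, I5 (k = 4).
Σσ²ᵢ = 1.90 + 1.12 + 2.25 + 1.90 = 7.17
total variance = 7.17 + 2 × 2.20 = 11.57
α (item deleted) = (4/3)·(1 − 7.17/11.57) = 0.51

α = 0.51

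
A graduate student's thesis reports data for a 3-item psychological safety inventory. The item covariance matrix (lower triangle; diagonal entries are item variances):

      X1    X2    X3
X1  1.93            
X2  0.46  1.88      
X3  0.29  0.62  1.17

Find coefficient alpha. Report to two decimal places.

Σσᵢ² = 1.93 + 1.88 + 1.17 = 4.98
Sum of off-diagonal covariances = 1.37
σ²_total = 4.98 + 2 × 1.37 = 7.72
α = (k/(k−1))·(1 − Σσᵢ²/σ²_total) = (3/2)·(1 − 4.98/7.72) = 0.53

α = 0.53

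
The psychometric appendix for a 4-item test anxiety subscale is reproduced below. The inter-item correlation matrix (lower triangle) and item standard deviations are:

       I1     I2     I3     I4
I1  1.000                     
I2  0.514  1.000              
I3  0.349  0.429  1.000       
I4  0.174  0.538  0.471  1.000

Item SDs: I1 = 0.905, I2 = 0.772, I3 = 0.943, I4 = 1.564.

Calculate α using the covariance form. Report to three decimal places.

α = 0.692

Σσ²ᵢ = 0.905² + 0.772² + 0.943² + 1.564² = 4.7504
Covariances σ_ij = r_ij · s_i · s_j:
  σ(I1,I2) = 0.514 × 0.905 × 0.772 = 0.3591
  σ(I1,I3) = 0.349 × 0.905 × 0.943 = 0.2978
  σ(I1,I4) = 0.174 × 0.905 × 1.564 = 0.2463
  σ(I2,I3) = 0.429 × 0.772 × 0.943 = 0.3123
  σ(I2,I4) = 0.538 × 0.772 × 1.564 = 0.6496
  σ(I3,I4) = 0.471 × 0.943 × 1.564 = 0.6947
σ²_T = Σσ²ᵢ + 2·Σσ_ij = 4.7504 + 2 × 2.5598 = 9.8700
α = (4/3)·(1 − 4.7504/9.8700) = 0.692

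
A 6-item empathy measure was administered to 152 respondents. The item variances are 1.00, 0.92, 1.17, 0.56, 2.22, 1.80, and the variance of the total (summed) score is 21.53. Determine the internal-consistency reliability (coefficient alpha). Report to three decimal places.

Σσ²ᵢ = 1.00 + 0.92 + 1.17 + 0.56 + 2.22 + 1.80 = 7.67
α = (k/(k−1))·(1 − Σσ²ᵢ/σ²_total) = (6/5)·(1 − 7.67/21.53) = 0.773

coefficient alpha = 0.773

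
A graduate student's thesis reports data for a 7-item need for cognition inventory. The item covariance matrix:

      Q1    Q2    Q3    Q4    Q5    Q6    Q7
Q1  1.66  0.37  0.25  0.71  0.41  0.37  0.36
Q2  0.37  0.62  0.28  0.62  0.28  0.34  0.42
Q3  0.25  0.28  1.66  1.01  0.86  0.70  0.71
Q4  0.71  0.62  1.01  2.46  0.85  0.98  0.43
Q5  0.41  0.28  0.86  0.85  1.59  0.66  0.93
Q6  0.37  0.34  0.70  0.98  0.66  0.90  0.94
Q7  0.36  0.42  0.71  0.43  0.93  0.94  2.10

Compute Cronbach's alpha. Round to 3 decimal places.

ΣVar(i) = 1.66 + 0.62 + 1.66 + 2.46 + 1.59 + 0.90 + 2.10 = 10.99
Σ_{i<j} σ_ij = 12.48
total variance = 10.99 + 2 × 12.48 = 35.95
α = (k/(k−1))·(1 − ΣVar(i)/total variance) = (7/6)·(1 − 10.99/35.95) = 0.810

Cronbach's alpha = 0.810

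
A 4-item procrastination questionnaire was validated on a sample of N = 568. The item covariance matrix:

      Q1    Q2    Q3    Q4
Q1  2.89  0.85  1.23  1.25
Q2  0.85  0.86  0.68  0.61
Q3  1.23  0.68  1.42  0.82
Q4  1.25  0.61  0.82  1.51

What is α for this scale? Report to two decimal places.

α = 0.83

Σσ²ᵢ = 2.89 + 0.86 + 1.42 + 1.51 = 6.68
Sum of off-diagonal covariances = 5.44
Var(T) = 6.68 + 2 × 5.44 = 17.56
α = (k/(k−1))·(1 − Σσ²ᵢ/Var(T)) = (4/3)·(1 − 6.68/17.56) = 0.83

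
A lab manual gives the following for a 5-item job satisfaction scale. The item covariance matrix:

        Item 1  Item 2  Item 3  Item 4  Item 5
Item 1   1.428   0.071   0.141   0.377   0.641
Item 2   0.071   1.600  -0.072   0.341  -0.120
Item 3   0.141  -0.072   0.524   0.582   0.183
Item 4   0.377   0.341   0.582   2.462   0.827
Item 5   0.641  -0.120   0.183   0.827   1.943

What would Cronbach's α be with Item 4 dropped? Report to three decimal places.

α = 0.313

Remaining items: Item 1, Item 2, Item 3, Item 5 (k = 4).
Σσᵢ² = 1.428 + 1.600 + 0.524 + 1.943 = 5.495
total variance = 5.495 + 2 × 0.844 = 7.183
α (item deleted) = (4/3)·(1 − 5.495/7.183) = 0.313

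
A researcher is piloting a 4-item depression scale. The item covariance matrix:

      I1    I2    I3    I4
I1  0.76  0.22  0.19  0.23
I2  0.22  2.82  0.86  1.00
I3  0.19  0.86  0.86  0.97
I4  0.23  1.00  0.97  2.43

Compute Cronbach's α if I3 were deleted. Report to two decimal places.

Remaining items: I1, I2, I4 (k = 3).
Σσᵢ² = 0.76 + 2.82 + 2.43 = 6.01
σ²_total = 6.01 + 2 × 1.45 = 8.91
α (item deleted) = (3/2)·(1 − 6.01/8.91) = 0.49

α = 0.49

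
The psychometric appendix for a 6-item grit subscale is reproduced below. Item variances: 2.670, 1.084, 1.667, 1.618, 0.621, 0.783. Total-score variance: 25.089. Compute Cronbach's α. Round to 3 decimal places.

sum of item variances = 2.670 + 1.084 + 1.667 + 1.618 + 0.621 + 0.783 = 8.443
α = (k/(k−1))·(1 − sum of item variances/σ²_T) = (6/5)·(1 − 8.443/25.089) = 0.796

α = 0.796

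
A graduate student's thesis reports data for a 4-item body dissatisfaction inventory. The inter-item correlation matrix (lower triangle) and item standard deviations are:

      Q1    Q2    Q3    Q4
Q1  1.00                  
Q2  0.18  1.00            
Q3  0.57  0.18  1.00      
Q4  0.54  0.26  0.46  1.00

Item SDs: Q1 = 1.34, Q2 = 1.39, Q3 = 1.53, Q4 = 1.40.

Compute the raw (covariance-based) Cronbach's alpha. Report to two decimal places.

Σσ²ᵢ = 1.34² + 1.39² + 1.53² + 1.40² = 8.0286
Covariances σ_ij = r_ij · s_i · s_j:
  σ(Q1,Q2) = 0.18 × 1.34 × 1.39 = 0.3353
  σ(Q1,Q3) = 0.57 × 1.34 × 1.53 = 1.1686
  σ(Q1,Q4) = 0.54 × 1.34 × 1.40 = 1.0130
  σ(Q2,Q3) = 0.18 × 1.39 × 1.53 = 0.3828
  σ(Q2,Q4) = 0.26 × 1.39 × 1.40 = 0.5060
  σ(Q3,Q4) = 0.46 × 1.53 × 1.40 = 0.9853
σ²_T = Σσ²ᵢ + 2·Σσ_ij = 8.0286 + 2 × 4.3910 = 16.8106
α = (4/3)·(1 − 8.0286/16.8106) = 0.70

α = 0.70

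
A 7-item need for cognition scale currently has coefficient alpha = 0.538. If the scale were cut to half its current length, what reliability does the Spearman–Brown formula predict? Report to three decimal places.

Length factor m = 1/2
α' = m·α / (1 − (1−m)·α)
   = 1/2 × 0.538 / (1 − (1 − 1/2) × 0.538)
   = 0.2690 / 0.7310 = 0.368

predicted reliability = 0.368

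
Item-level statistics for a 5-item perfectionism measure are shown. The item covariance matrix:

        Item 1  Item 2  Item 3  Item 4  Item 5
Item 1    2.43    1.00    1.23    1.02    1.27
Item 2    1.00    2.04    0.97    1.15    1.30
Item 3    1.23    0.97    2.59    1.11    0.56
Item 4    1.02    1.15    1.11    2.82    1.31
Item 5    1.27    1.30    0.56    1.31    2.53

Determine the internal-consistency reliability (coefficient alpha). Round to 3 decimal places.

Σσᵢ² = 2.43 + 2.04 + 2.59 + 2.82 + 2.53 = 12.41
Sum of the distinct covariances = 10.92
total variance = 12.41 + 2 × 10.92 = 34.25
α = (k/(k−1))·(1 − Σσᵢ²/total variance) = (5/4)·(1 − 12.41/34.25) = 0.797

α = 0.797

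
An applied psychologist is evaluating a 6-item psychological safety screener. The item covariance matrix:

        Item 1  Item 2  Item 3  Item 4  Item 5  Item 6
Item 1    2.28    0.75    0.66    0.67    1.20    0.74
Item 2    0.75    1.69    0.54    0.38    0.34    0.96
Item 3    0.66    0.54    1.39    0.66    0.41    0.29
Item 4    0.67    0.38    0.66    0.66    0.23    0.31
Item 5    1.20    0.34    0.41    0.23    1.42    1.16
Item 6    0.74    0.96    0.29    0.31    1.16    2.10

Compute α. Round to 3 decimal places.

α = 0.793

Σσᵢ² = 2.28 + 1.69 + 1.39 + 0.66 + 1.42 + 2.10 = 9.54
Sum of off-diagonal covariances = 9.30
Var(T) = 9.54 + 2 × 9.30 = 28.14
α = (k/(k−1))·(1 − Σσᵢ²/Var(T)) = (6/5)·(1 − 9.54/28.14) = 0.793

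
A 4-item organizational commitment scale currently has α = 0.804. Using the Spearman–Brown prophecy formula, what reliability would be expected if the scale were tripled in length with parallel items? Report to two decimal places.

predicted reliability = 0.92

Length factor m = 3
α' = m·α / (1 + (m−1)·α)
   = 3 × 0.804 / (1 + (3 − 1) × 0.804)
   = 2.4120 / 2.6080 = 0.92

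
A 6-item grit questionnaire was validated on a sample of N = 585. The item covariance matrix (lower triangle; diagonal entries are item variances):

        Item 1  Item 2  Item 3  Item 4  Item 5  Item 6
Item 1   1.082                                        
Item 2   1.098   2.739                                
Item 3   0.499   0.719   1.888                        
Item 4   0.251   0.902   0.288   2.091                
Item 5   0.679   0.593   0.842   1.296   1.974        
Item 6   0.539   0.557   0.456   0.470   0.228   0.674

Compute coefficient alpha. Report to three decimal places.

Σσ²ᵢ = 1.082 + 2.739 + 1.888 + 2.091 + 1.974 + 0.674 = 10.448
Σ_{i<j} σ_ij = 9.417
σ²_total = 10.448 + 2 × 9.417 = 29.282
α = (k/(k−1))·(1 − Σσ²ᵢ/σ²_total) = (6/5)·(1 − 10.448/29.282) = 0.772

coefficient alpha = 0.772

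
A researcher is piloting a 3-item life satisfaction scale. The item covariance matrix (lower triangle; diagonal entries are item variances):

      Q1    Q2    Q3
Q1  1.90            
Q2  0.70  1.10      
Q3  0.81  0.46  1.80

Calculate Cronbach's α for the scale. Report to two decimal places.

Σσᵢ² = 1.90 + 1.10 + 1.80 = 4.80
Σ_{i<j} σ_ij = 1.97
total variance = 4.80 + 2 × 1.97 = 8.74
α = (k/(k−1))·(1 − Σσᵢ²/total variance) = (3/2)·(1 − 4.80/8.74) = 0.68

Cronbach's α = 0.68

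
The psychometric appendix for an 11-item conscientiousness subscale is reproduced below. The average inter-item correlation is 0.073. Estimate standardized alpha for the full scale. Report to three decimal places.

α = 0.464

Standardized α = k·r̄ / (1 + (k−1)·r̄) = 11 × 0.073 / (1 + 10 × 0.073)
  = 0.8030 / 1.7300 = 0.464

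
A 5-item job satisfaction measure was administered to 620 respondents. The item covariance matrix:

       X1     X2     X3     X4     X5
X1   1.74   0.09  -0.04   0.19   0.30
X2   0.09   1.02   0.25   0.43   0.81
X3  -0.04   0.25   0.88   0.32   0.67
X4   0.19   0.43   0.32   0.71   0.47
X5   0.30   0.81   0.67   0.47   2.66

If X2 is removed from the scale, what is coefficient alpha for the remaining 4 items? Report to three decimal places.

coefficient alpha = 0.519

Remaining items: X1, X3, X4, X5 (k = 4).
sum of item variances = 1.74 + 0.88 + 0.71 + 2.66 = 5.99
σ²_T = 5.99 + 2 × 1.91 = 9.81
α (item deleted) = (4/3)·(1 − 5.99/9.81) = 0.519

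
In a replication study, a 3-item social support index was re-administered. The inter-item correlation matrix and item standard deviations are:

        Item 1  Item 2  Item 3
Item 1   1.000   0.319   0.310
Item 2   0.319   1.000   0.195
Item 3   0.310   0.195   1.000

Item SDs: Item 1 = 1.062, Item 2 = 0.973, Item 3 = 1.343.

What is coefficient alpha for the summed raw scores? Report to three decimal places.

coefficient alpha = 0.519

Σσ²ᵢ = 1.062² + 0.973² + 1.343² = 3.8782
Covariances σ_ij = r_ij · s_i · s_j:
  σ(Item 1,Item 2) = 0.319 × 1.062 × 0.973 = 0.3296
  σ(Item 1,Item 3) = 0.310 × 1.062 × 1.343 = 0.4421
  σ(Item 2,Item 3) = 0.195 × 0.973 × 1.343 = 0.2548
σ²_T = Σσ²ᵢ + 2·Σσ_ij = 3.8782 + 2 × 1.0265 = 5.9312
α = (3/2)·(1 − 3.8782/5.9312) = 0.519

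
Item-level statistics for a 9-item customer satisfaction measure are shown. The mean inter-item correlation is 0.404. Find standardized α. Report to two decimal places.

Standardized α = k·r̄ / (1 + (k−1)·r̄) = 9 × 0.404 / (1 + 8 × 0.404)
  = 3.6360 / 4.2320 = 0.86

α = 0.86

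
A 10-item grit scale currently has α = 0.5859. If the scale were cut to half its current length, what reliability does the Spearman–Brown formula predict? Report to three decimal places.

predicted reliability = 0.414

Length factor m = 1/2
α' = m·α / (1 − (1−m)·α)
   = 1/2 × 0.5859 / (1 − (1 − 1/2) × 0.5859)
   = 0.2929 / 0.7070 = 0.414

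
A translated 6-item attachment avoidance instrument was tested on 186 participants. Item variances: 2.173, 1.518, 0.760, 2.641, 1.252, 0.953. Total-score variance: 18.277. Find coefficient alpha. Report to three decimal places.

coefficient alpha = 0.590

ΣVar(i) = 2.173 + 1.518 + 0.760 + 2.641 + 1.252 + 0.953 = 9.297
α = (k/(k−1))·(1 − ΣVar(i)/total variance) = (6/5)·(1 − 9.297/18.277) = 0.590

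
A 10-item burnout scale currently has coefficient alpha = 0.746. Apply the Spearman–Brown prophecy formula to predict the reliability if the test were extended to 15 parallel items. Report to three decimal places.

Length factor m = 15/10 = 1.5000
α' = m·α / (1 + (m−1)·α)
   = 15/10 × 0.746 / (1 + (15/10 − 1) × 0.746)
   = 1.1190 / 1.3730 = 0.815

predicted reliability = 0.815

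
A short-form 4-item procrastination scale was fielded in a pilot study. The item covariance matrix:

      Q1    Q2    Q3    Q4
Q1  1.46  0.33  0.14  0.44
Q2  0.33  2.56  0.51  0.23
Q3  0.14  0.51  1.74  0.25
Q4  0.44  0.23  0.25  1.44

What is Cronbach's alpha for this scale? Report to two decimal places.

Cronbach's alpha = 0.46

Σσ²ᵢ = 1.46 + 2.56 + 1.74 + 1.44 = 7.20
Σ_{i<j} σ_ij = 1.90
σ²_total = 7.20 + 2 × 1.90 = 11.00
α = (k/(k−1))·(1 − Σσ²ᵢ/σ²_total) = (4/3)·(1 − 7.20/11.00) = 0.46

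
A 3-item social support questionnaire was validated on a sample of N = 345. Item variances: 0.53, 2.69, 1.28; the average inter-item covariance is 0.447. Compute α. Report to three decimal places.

Σσ²ᵢ = 0.53 + 2.69 + 1.28 = 4.50
Sum of the 3 distinct covariances = 3 × 0.447 = 1.341
σ²_T = Σσ²ᵢ + 2·Σcov = 4.50 + 2 × 1.341 = 7.182
α = (3/2)·(1 − 4.50/7.182) = 0.560

α = 0.560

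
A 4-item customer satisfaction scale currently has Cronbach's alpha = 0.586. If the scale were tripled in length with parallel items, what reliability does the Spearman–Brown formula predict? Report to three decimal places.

Length factor m = 3
α' = m·α / (1 + (m−1)·α)
   = 3 × 0.586 / (1 + (3 − 1) × 0.586)
   = 1.7580 / 2.1720 = 0.809

predicted reliability = 0.809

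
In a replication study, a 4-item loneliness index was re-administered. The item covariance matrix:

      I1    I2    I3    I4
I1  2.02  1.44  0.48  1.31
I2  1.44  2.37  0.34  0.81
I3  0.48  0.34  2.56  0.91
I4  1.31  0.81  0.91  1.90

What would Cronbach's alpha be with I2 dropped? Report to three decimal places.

α = 0.682

Remaining items: I1, I3, I4 (k = 3).
ΣVar(i) = 2.02 + 2.56 + 1.90 = 6.48
σ²_total = 6.48 + 2 × 2.70 = 11.88
α (item deleted) = (3/2)·(1 − 6.48/11.88) = 0.682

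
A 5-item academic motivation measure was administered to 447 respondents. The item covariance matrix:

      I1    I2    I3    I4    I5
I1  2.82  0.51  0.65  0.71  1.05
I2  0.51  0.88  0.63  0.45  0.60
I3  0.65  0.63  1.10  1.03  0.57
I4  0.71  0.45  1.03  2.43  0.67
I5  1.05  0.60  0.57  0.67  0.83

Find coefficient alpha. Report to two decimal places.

α = 0.79

Σσ²ᵢ = 2.82 + 0.88 + 1.10 + 2.43 + 0.83 = 8.06
Sum of off-diagonal covariances = 6.87
Var(T) = 8.06 + 2 × 6.87 = 21.80
α = (k/(k−1))·(1 − Σσ²ᵢ/Var(T)) = (5/4)·(1 − 8.06/21.80) = 0.79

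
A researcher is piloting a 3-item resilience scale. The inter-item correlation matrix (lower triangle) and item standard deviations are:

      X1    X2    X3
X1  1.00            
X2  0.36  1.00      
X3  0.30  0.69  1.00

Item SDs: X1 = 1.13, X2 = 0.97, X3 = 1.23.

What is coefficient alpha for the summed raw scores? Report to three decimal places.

coefficient alpha = 0.701

Σσ²ᵢ = 1.13² + 0.97² + 1.23² = 3.7307
Covariances σ_ij = r_ij · s_i · s_j:
  σ(X1,X2) = 0.36 × 1.13 × 0.97 = 0.3946
  σ(X1,X3) = 0.30 × 1.13 × 1.23 = 0.4170
  σ(X2,X3) = 0.69 × 0.97 × 1.23 = 0.8232
σ²_T = Σσ²ᵢ + 2·Σσ_ij = 3.7307 + 2 × 1.6348 = 7.0003
α = (3/2)·(1 − 3.7307/7.0003) = 0.701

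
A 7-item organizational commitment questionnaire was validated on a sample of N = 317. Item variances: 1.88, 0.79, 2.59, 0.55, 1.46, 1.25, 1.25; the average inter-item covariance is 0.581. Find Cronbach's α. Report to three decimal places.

Cronbach's α = 0.833

sum of item variances = 1.88 + 0.79 + 2.59 + 0.55 + 1.46 + 1.25 + 1.25 = 9.77
Sum of the 21 distinct covariances = 21 × 0.581 = 12.201
total variance = sum of item variances + 2·Σcov = 9.77 + 2 × 12.201 = 34.172
α = (7/6)·(1 − 9.77/34.172) = 0.833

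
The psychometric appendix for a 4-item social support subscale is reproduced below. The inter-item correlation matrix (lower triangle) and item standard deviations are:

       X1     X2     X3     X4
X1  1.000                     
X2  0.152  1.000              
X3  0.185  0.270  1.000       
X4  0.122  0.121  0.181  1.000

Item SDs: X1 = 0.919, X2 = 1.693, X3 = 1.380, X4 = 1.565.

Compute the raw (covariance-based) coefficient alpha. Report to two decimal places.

Σσ²ᵢ = 0.919² + 1.693² + 1.380² + 1.565² = 8.0644
Covariances σ_ij = r_ij · s_i · s_j:
  σ(X1,X2) = 0.152 × 0.919 × 1.693 = 0.2365
  σ(X1,X3) = 0.185 × 0.919 × 1.380 = 0.2346
  σ(X1,X4) = 0.122 × 0.919 × 1.565 = 0.1755
  σ(X2,X3) = 0.270 × 1.693 × 1.380 = 0.6308
  σ(X2,X4) = 0.121 × 1.693 × 1.565 = 0.3206
  σ(X3,X4) = 0.181 × 1.380 × 1.565 = 0.3909
σ²_T = Σσ²ᵢ + 2·Σσ_ij = 8.0644 + 2 × 1.9889 = 12.0422
α = (4/3)·(1 − 8.0644/12.0422) = 0.44

coefficient alpha = 0.44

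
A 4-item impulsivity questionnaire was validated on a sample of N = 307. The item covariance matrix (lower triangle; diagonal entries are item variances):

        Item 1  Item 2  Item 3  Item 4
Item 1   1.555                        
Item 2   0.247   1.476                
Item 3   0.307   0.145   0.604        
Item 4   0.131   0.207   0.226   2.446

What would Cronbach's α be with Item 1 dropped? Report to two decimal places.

Remaining items: Item 2, Item 3, Item 4 (k = 3).
Σσ²ᵢ = 1.476 + 0.604 + 2.446 = 4.526
σ²_T = 4.526 + 2 × 0.578 = 5.682
α (item deleted) = (3/2)·(1 − 4.526/5.682) = 0.31

Cronbach's α = 0.31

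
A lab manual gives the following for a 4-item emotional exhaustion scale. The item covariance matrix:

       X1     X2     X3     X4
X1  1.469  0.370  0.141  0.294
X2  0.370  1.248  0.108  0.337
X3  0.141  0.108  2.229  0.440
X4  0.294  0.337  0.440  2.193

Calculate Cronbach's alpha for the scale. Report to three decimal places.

Σσᵢ² = 1.469 + 1.248 + 2.229 + 2.193 = 7.139
Sum of off-diagonal covariances = 1.690
σ²_T = 7.139 + 2 × 1.690 = 10.519
α = (k/(k−1))·(1 − Σσᵢ²/σ²_T) = (4/3)·(1 − 7.139/10.519) = 0.428

Cronbach's alpha = 0.428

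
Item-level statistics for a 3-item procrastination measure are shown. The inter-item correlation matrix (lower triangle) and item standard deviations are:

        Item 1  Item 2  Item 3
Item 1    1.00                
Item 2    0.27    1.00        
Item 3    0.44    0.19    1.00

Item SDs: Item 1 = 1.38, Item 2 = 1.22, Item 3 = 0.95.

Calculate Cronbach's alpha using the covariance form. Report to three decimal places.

Σσ²ᵢ = 1.38² + 1.22² + 0.95² = 4.2953
Covariances σ_ij = r_ij · s_i · s_j:
  σ(Item 1,Item 2) = 0.27 × 1.38 × 1.22 = 0.4546
  σ(Item 1,Item 3) = 0.44 × 1.38 × 0.95 = 0.5768
  σ(Item 2,Item 3) = 0.19 × 1.22 × 0.95 = 0.2202
σ²_T = Σσ²ᵢ + 2·Σσ_ij = 4.2953 + 2 × 1.2516 = 6.7985
α = (3/2)·(1 − 4.2953/6.7985) = 0.552

α = 0.552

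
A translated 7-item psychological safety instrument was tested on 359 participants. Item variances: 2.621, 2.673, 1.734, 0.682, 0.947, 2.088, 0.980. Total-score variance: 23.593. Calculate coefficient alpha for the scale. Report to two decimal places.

α = 0.59

ΣVar(i) = 2.621 + 2.673 + 1.734 + 0.682 + 0.947 + 2.088 + 0.980 = 11.725
α = (k/(k−1))·(1 − ΣVar(i)/σ²_total) = (7/6)·(1 − 11.725/23.593) = 0.59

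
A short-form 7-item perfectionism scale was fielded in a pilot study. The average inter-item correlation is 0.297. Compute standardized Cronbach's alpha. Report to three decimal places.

α = 0.747

Standardized α = k·r̄ / (1 + (k−1)·r̄) = 7 × 0.297 / (1 + 6 × 0.297)
  = 2.0790 / 2.7820 = 0.747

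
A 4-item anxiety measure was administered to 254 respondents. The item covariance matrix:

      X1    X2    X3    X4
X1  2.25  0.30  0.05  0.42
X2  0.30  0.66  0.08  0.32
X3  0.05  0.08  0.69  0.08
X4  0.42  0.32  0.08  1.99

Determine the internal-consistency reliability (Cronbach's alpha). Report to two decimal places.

ΣVar(i) = 2.25 + 0.66 + 0.69 + 1.99 = 5.59
Sum of off-diagonal covariances = 1.25
Var(T) = 5.59 + 2 × 1.25 = 8.09
α = (k/(k−1))·(1 − ΣVar(i)/Var(T)) = (4/3)·(1 − 5.59/8.09) = 0.41

α = 0.41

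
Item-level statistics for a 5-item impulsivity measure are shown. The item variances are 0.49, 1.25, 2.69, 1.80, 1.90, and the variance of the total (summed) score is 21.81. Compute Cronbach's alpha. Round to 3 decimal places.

sum of item variances = 0.49 + 1.25 + 2.69 + 1.80 + 1.90 = 8.13
α = (k/(k−1))·(1 − sum of item variances/σ²_total) = (5/4)·(1 − 8.13/21.81) = 0.784

α = 0.784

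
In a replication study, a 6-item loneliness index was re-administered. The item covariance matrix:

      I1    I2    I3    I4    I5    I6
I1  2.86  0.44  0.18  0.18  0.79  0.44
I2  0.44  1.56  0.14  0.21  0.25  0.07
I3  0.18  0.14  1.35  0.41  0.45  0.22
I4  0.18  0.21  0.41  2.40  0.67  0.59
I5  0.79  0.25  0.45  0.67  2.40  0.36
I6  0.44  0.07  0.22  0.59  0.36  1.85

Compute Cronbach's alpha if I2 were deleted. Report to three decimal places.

Remaining items: I1, I3, I4, I5, I6 (k = 5).
Σσᵢ² = 2.86 + 1.35 + 2.40 + 2.40 + 1.85 = 10.86
total variance = 10.86 + 2 × 4.29 = 19.44
α (item deleted) = (5/4)·(1 − 10.86/19.44) = 0.552

Cronbach's alpha = 0.552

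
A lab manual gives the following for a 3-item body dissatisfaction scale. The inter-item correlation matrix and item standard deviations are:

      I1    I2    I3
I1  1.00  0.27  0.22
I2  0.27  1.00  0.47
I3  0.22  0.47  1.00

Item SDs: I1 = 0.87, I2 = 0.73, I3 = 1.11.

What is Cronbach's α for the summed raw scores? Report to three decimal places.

Σσ²ᵢ = 0.87² + 0.73² + 1.11² = 2.5219
Covariances σ_ij = r_ij · s_i · s_j:
  σ(I1,I2) = 0.27 × 0.87 × 0.73 = 0.1715
  σ(I1,I3) = 0.22 × 0.87 × 1.11 = 0.2125
  σ(I2,I3) = 0.47 × 0.73 × 1.11 = 0.3808
σ²_T = Σσ²ᵢ + 2·Σσ_ij = 2.5219 + 2 × 0.7648 = 4.0515
α = (3/2)·(1 − 2.5219/4.0515) = 0.566

α = 0.566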